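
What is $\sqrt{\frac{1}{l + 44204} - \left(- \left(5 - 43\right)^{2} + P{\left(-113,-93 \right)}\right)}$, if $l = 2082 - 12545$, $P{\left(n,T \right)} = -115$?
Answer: $\frac{2 \sqrt{49301430695}}{11247} \approx 39.484$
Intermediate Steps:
$l = -10463$ ($l = 2082 - 12545 = -10463$)
$\sqrt{\frac{1}{l + 44204} - \left(- \left(5 - 43\right)^{2} + P{\left(-113,-93 \right)}\right)} = \sqrt{\frac{1}{-10463 + 44204} - \left(-115 - \left(5 - 43\right)^{2}\right)} = \sqrt{\frac{1}{33741} + \left(\left(5 - 43\right)^{2} + 115\right)} = \sqrt{\frac{1}{33741} + \left(\left(-38\right)^{2} + 115\right)} = \sqrt{\frac{1}{33741} + \left(1444 + 115\right)} = \sqrt{\frac{1}{33741} + 1559} = \sqrt{\frac{52602220}{33741}} = \frac{2 \sqrt{49301430695}}{11247}$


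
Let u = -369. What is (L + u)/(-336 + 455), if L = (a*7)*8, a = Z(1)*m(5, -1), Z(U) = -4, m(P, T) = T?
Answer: -145/119 ≈ -1.2185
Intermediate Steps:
a = 4 (a = -4*(-1) = 4)
L = 224 (L = (4*7)*8 = 28*8 = 224)
(L + u)/(-336 + 455) = (224 - 369)/(-336 + 455) = -145/119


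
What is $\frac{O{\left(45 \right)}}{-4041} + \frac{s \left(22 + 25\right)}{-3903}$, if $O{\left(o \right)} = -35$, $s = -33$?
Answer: $\frac{2134732}{5257341} \approx 0.40605$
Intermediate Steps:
$\frac{O{\left(45 \right)}}{-4041} + \frac{s \left(22 + 25\right)}{-3903} = - \frac{35}{-4041} + \frac{\left(-33\right) \left(22 + 25\right)}{-3903} = \left(-35\right) \left(- \frac{1}{4041}\right) + \left(-33\right) 47 \left(- \frac{1}{3903}\right) = \frac{35}{4041} - - \frac{517}{1301} = \frac{35}{4041} + \frac{517}{1301} = \frac{2134732}{5257341}$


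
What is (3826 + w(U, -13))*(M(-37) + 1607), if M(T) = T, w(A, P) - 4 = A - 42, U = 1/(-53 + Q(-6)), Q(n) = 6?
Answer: 279514950/47 ≈ 5.9471e+6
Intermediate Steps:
U = -1/47 (U = 1/(-53 + 6) = 1/(-47) = -1/47 ≈ -0.021277)
w(A, P) = -38 + A (w(A, P) = 4 + (A - 42) = 4 + (-42 + A) = -38 + A)
(3826 + w(U, -13))*(M(-37) + 1607) = (3826 + (-38 - 1/47))*(-37 + 1607) = (3826 - 1787/47)*1570 = (178035/47)*1570 = 279514950/47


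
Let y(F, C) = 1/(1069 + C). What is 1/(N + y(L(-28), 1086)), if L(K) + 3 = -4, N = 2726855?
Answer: 2155/5876372526 ≈ 3.6672e-7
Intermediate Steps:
L(K) = -7 (L(K) = -3 - 4 = -7)
1/(N + y(L(-28), 1086)) = 1/(2726855 + 1/(1069 + 1086)) = 1/(2726855 + 1/2155) = 1/(5876372526/2155) = 2155/5876372526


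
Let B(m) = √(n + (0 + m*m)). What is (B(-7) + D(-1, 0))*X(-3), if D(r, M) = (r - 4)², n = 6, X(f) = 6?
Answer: 150 + 6*√55 ≈ 194.50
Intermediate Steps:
D(r, M) = (-4 + r)²
B(m) = √(6 + m²) (B(m) = √(6 + (0 + m*m)) = √(6 + (0 + m²)) = √(6 + m²))
(B(-7) + D(-1, 0))*X(-3) = (√(6 + (-7)²) + (-4 - 1)²)*6 = (√(6 + 49) + (-5)²)*6 = (√55 + 25)*6 = (25 + √55)*6 = 150 + 6*√55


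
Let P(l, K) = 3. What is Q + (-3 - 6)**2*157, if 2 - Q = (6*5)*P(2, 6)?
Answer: 12629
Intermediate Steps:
Q = -88 (Q = 2 - 6*5*3 = 2 - 30*3 = 2 - 1*90 = 2 - 90 = -88)
Q + (-3 - 6)**2*157 = -88 + (-3 - 6)**2*157 = -88 + (-9)**2*157 = -88 + 81*157 = -88 + 12717 = 12629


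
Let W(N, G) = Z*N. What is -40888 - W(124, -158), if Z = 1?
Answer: -41012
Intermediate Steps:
W(N, G) = N (W(N, G) = 1*N = N)
-40888 - W(124, -158) = -40888 - 1*124 = -40888 - 124 = -41012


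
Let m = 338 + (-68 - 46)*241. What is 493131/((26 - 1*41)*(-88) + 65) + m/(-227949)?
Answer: 112446301679/315709365 ≈ 356.17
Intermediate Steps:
m = -27136 (m = 338 - 114*241 = 338 - 27474 = -27136)
493131/((26 - 1*41)*(-88) + 65) + m/(-227949) = 493131/((26 - 1*41)*(-88) + 65) - 27136/(-227949) = 493131/((26 - 41)*(-88) + 65) - 27136*(-1/227949) = 493131/(-15*(-88) + 65) + 27136/227949 = 493131/(1320 + 65) + 27136/227949 = 493131/1385 + 27136/227949 = 112446301679/315709365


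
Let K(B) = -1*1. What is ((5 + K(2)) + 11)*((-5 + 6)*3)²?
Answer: 135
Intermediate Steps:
K(B) = -1
((5 + K(2)) + 11)*((-5 + 6)*3)² = ((5 - 1) + 11)*((-5 + 6)*3)² = (4 + 11)*(1*3)² = 15*3² = 15*9 = 135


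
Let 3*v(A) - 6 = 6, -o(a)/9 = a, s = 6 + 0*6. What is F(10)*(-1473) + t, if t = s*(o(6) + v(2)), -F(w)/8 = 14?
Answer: 164676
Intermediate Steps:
s = 6 (s = 6 + 0 = 6)
o(a) = -9*a
F(w) = -112 (F(w) = -8*14 = -112)
v(A) = 4 (v(A) = 2 + (⅓)*6 = 2 + 2 = 4)
t = -300 (t = 6*(-9*6 + 4) = 6*(-54 + 4) = 6*(-50) = -300)
F(10)*(-1473) + t = -112*(-1473) - 300 = 164976 - 300 = 164676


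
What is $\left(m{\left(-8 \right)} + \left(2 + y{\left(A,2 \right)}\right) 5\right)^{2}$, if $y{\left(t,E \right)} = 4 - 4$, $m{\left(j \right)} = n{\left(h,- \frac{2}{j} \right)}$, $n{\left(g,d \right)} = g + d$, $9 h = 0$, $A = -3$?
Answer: $\frac{1681}{16} \approx 105.06$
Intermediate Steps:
$h = 0$ ($h = \frac{1}{9} \cdot 0 = 0$)
$n{\left(g,d \right)} = d + g$
$m{\left(j \right)} = - \frac{2}{j}$ ($m{\left(j \right)} = - \frac{2}{j} + 0 = - \frac{2}{j}$)
$y{\left(t,E \right)} = 0$ ($y{\left(t,E \right)} = 4 - 4 = 0$)
$\left(m{\left(-8 \right)} + \left(2 + y{\left(A,2 \right)}\right) 5\right)^{2} = \left(- \frac{2}{-8} + \left(2 + 0\right) 5\right)^{2} = \left(\left(-2\right) \left(- \frac{1}{8}\right) + 2 \cdot 5\right)^{2} = \left(\frac{1}{4} + 10\right)^{2} = \left(\frac{41}{4}\right)^{2} = \frac{1681}{16}$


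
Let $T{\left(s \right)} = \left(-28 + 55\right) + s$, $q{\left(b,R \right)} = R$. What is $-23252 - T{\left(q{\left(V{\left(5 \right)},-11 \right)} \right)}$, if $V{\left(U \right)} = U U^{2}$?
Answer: $-23268$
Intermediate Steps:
$V{\left(U \right)} = U^{3}$
$T{\left(s \right)} = 27 + s$
$-23252 - T{\left(q{\left(V{\left(5 \right)},-11 \right)} \right)} = -23252 - \left(27 - 11\right) = -23252 - 16 = -23268$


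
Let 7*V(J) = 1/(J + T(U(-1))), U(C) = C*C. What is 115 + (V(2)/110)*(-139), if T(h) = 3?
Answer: 442611/3850 ≈ 114.96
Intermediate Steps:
U(C) = C²
V(J) = 1/(7*(3 + J)) (V(J) = 1/(7*(J + 3)) = 1/(7*(3 + J)))
115 + (V(2)/110)*(-139) = 115 + ((1/(7*(3 + 2)))/110)*(-139) = 115 + (((⅐)/5)*(1/110))*(-139) = 115 + (((⅐)*(⅕))*(1/110))*(-139) = 115 + ((1/35)*(1/110))*(-139) = 115 + (1/3850)*(-139) = 115 - 139/3850 = 442611/3850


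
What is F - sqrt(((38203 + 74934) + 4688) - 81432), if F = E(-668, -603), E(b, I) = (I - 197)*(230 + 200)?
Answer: -344000 - sqrt(36393) ≈ -3.4419e+5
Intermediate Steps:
E(b, I) = -84710 + 430*I (E(b, I) = (-197 + I)*430 = -84710 + 430*I)
F = -344000 (F = -84710 + 430*(-603) = -84710 - 259290 = -344000)
F - sqrt(((38203 + 74934) + 4688) - 81432) = -344000 - sqrt(((38203 + 74934) + 4688) - 81432) = -344000 - sqrt((113137 + 4688) - 81432) = -344000 - sqrt(117825 - 81432) = -344000 - sqrt(36393)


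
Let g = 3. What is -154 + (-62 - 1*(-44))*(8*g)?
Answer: -586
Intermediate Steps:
-154 + (-62 - 1*(-44))*(8*g) = -154 + (-62 - 1*(-44))*(8*3) = -154 + (-62 + 44)*24 = -154 - 18*24 = -154 - 432 = -586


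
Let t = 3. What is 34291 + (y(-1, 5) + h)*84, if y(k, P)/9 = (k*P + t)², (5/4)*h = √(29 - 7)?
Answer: 37315 + 336*√22/5 ≈ 37630.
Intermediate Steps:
h = 4*√22/5 (h = 4*√(29 - 7)/5 = 4*√22/5 ≈ 3.7523)
y(k, P) = 9*(3 + P*k)² (y(k, P) = 9*(k*P + 3)² = 9*(P*k + 3)² = 9*(3 + P*k)²)
34291 + (y(-1, 5) + h)*84 = 34291 + (9*(3 + 5*(-1))² + 4*√22/5)*84 = 34291 + (9*(3 - 5)² + 4*√22/5)*84 = 34291 + (9*(-2)² + 4*√22/5)*84 = 34291 + (9*4 + 4*√22/5)*84 = 34291 + (36 + 4*√22/5)*84 = 34291 + (3024 + 336*√22/5) = 37315 + 336*√22/5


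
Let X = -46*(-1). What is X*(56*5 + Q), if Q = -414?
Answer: -6164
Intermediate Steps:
X = 46
X*(56*5 + Q) = 46*(56*5 - 414) = 46*(280 - 414) = 46*(-134) = -6164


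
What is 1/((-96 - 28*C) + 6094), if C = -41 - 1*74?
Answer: 1/9218 ≈ 0.00010848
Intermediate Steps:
C = -115 (C = -41 - 74 = -115)
1/((-96 - 28*C) + 6094) = 1/((-96 - 28*(-115)) + 6094) = 1/((-96 + 3220) + 6094) = 1/(3124 + 6094) = 1/9218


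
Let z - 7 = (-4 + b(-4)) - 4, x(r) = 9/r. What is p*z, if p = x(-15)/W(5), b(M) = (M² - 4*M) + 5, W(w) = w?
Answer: -108/25 ≈ -4.3200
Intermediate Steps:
b(M) = 5 + M² - 4*M
p = -3/25 (p = (9/(-15))/5 = (9*(-1/15))*(⅕) = -⅗*⅕ = -3/25 ≈ -0.12000)
z = 36 (z = 7 + ((-4 + (5 + (-4)² - 4*(-4))) - 4) = 7 + ((-4 + (5 + 16 + 16)) - 4) = 7 + ((-4 + 37) - 4) = 7 + (33 - 4) = 7 + 29 = 36)
p*z = -3/25*36 = -108/25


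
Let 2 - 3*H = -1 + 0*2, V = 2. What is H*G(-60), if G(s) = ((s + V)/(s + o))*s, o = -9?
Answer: -1160/23 ≈ -50.435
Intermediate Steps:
G(s) = s*(2 + s)/(-9 + s) (G(s) = ((s + 2)/(s - 9))*s = ((2 + s)/(-9 + s))*s = s*(2 + s)/(-9 + s))
H = 1 (H = 2/3 - (-1 + 0*2)/3 = 2/3 - (-1 + 0)/3 = 2/3 - 1/3*(-1) = 2/3 + 1/3 = 1)
H*G(-60) = 1*(-60*(2 - 60)/(-9 - 60)) = 1*(-60*(-58)/(-69)) = 1*(-60*(-1/69)*(-58)) = 1*(-1160/23) = -1160/23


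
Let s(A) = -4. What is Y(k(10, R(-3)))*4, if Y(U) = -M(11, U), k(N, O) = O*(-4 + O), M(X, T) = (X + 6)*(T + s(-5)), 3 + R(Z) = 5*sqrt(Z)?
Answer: 3944 + 3400*I*sqrt(3) ≈ 3944.0 + 5889.0*I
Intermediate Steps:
R(Z) = -3 + 5*sqrt(Z)
M(X, T) = (-4 + T)*(6 + X) (M(X, T) = (X + 6)*(T - 4) = (6 + X)*(-4 + T) = (-4 + T)*(6 + X))
Y(U) = 68 - 17*U (Y(U) = -(-24 - 4*11 + 6*U + U*11) = -(-24 - 44 + 6*U + 11*U) = -(-68 + 17*U) = 68 - 17*U)
Y(k(10, R(-3)))*4 = (68 - 17*(-3 + 5*sqrt(-3))*(-4 + (-3 + 5*sqrt(-3))))*4 = (68 - 17*(-3 + 5*(I*sqrt(3)))*(-4 + (-3 + 5*(I*sqrt(3)))))*4 = (68 - 17*(-3 + 5*I*sqrt(3))*(-4 + (-3 + 5*I*sqrt(3))))*4 = (68 - 17*(-3 + 5*I*sqrt(3))*(-7 + 5*I*sqrt(3)))*4 = (68 - 17*(-7 + 5*I*sqrt(3))*(-3 + 5*I*sqrt(3)))*4 = 272 - 68*(-7 + 5*I*sqrt(3))*(-3 + 5*I*sqrt(3))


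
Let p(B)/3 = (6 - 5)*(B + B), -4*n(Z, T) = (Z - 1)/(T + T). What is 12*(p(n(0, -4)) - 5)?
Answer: -249/4 ≈ -62.250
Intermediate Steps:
n(Z, T) = -(-1 + Z)/(8*T) (n(Z, T) = -(Z - 1)/(4*(T + T)) = -(-1 + Z)/(4*(2*T)) = -(-1 + Z)*1/(2*T)/4 = -(-1 + Z)/(8*T))
p(B) = 6*B (p(B) = 3*((6 - 5)*(B + B)) = 3*(1*(2*B)) = 3*(2*B) = 6*B)
12*(p(n(0, -4)) - 5) = 12*(6*((⅛)*(1 - 1*0)/(-4)) - 5) = 12*(6*((⅛)*(-¼)*(1 + 0)) - 5) = 12*(6*((⅛)*(-¼)*1) - 5) = 12*(6*(-1/32) - 5) = 12*(-3/16 - 5) = 12*(-83/16) = -249/4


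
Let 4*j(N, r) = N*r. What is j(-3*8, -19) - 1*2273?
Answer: -2159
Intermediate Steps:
j(N, r) = N*r/4 (j(N, r) = (N*r)/4 = N*r/4)
j(-3*8, -19) - 1*2273 = (¼)*(-3*8)*(-19) - 1*2273 = (¼)*(-24)*(-19) - 2273 = 114 - 2273 = -2159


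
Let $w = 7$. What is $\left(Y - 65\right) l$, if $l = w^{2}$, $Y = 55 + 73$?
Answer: $3087$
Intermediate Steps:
$Y = 128$
$l = 49$ ($l = 7^{2} = 49$)
$\left(Y - 65\right) l = \left(128 - 65\right) 49 = 63 \cdot 49 = 3087$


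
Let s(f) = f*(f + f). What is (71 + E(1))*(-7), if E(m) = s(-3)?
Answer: -623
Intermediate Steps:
s(f) = 2*f**2 (s(f) = f*(2*f) = 2*f**2)
E(m) = 18 (E(m) = 2*(-3)**2 = 2*9 = 18)
(71 + E(1))*(-7) = (71 + 18)*(-7) = 89*(-7) = -623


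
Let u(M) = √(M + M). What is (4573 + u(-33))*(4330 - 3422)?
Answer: 4152284 + 908*I*√66 ≈ 4.1523e+6 + 7376.6*I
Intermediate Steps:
u(M) = √2*√M (u(M) = √(2*M) = √2*√M)
(4573 + u(-33))*(4330 - 3422) = (4573 + √2*√(-33))*(4330 - 3422) = (4573 + √2*(I*√33))*908 = (4573 + I*√66)*908 = 4152284 + 908*I*√66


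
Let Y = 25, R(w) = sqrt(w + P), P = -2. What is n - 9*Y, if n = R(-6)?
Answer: -225 + 2*I*sqrt(2) ≈ -225.0 + 2.8284*I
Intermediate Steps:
R(w) = sqrt(-2 + w) (R(w) = sqrt(w - 2) = sqrt(-2 + w))
n = 2*I*sqrt(2) (n = sqrt(-2 - 6) = sqrt(-8) = 2*I*sqrt(2) ≈ 2.8284*I)
n - 9*Y = 2*I*sqrt(2) - 9*25 = 2*I*sqrt(2) - 225 = -225 + 2*I*sqrt(2)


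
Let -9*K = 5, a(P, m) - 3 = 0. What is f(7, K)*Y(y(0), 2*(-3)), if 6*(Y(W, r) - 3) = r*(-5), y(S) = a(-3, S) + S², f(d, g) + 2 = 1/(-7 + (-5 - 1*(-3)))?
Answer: -152/9 ≈ -16.889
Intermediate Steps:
a(P, m) = 3 (a(P, m) = 3 + 0 = 3)
K = -5/9 (K = -⅑*5 = -5/9 ≈ -0.55556)
f(d, g) = -19/9 (f(d, g) = -2 + 1/(-7 + (-5 - 1*(-3))) = -2 + 1/(-7 + (-5 + 3)) = -2 + 1/(-7 - 2) = -2 + 1/(-9) = -2 - ⅑ = -19/9)
y(S) = 3 + S²
Y(W, r) = 3 - 5*r/6 (Y(W, r) = 3 + (r*(-5))/6 = 3 + (-5*r)/6 = 3 - 5*r/6)
f(7, K)*Y(y(0), 2*(-3)) = -19*(3 - 5*(-3)/3)/9 = -19*(3 - ⅚*(-6))/9 = -19*(3 + 5)/9 = -19/9*8 = -152/9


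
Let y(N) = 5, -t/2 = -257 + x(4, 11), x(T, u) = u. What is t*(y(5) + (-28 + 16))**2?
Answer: 24108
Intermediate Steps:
t = 492 (t = -2*(-257 + 11) = -2*(-246) = 492)
t*(y(5) + (-28 + 16))**2 = 492*(5 + (-28 + 16))**2 = 492*(5 - 12)**2 = 492*(-7)**2 = 492*49 = 24108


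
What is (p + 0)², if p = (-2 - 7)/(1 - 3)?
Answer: 81/4 ≈ 20.250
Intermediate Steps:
p = 9/2 (p = -9/(-2) = -9*(-½) = 9/2 ≈ 4.5000)
(p + 0)² = (9/2 + 0)² = (9/2)² = 81/4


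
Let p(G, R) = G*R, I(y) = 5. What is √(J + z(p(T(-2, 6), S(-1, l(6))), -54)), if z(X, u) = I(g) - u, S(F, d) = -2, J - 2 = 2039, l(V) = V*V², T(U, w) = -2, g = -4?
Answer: 10*√21 ≈ 45.826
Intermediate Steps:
l(V) = V³
J = 2041 (J = 2 + 2039 = 2041)
z(X, u) = 5 - u
√(J + z(p(T(-2, 6), S(-1, l(6))), -54)) = √(2041 + (5 - 1*(-54))) = √(2041 + (5 + 54)) = √(2041 + 59) = √2100 = 10*√21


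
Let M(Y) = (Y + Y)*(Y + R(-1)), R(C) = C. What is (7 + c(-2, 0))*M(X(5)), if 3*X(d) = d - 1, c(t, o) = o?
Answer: 56/9 ≈ 6.2222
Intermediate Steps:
X(d) = -⅓ + d/3 (X(d) = (d - 1)/3 = (-1 + d)/3 = -⅓ + d/3)
M(Y) = 2*Y*(-1 + Y) (M(Y) = (Y + Y)*(Y - 1) = (2*Y)*(-1 + Y) = 2*Y*(-1 + Y))
(7 + c(-2, 0))*M(X(5)) = (7 + 0)*(2*(-⅓ + (⅓)*5)*(-1 + (-⅓ + (⅓)*5))) = 7*(2*(-⅓ + 5/3)*(-1 + (-⅓ + 5/3))) = 7*(2*(4/3)*(-1 + 4/3)) = 7*(2*(4/3)*(⅓)) = 7*(8/9) = 56/9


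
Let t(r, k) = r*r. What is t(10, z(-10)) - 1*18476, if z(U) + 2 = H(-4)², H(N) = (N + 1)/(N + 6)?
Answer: -18376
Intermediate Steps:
H(N) = (1 + N)/(6 + N)
z(U) = ¼ (z(U) = -2 + ((1 - 4)/(6 - 4))² = -2 + (-3/2)² = -2 + 9/4 = ¼)
t(r, k) = r²
t(10, z(-10)) - 1*18476 = 10² - 1*18476 = 100 - 18476 = -18376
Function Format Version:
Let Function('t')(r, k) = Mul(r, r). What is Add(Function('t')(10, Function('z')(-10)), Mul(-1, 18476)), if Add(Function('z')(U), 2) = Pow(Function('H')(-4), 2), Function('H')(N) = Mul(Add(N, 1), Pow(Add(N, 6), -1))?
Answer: -18376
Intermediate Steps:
Function('H')(N) = Mul(Pow(Add(6, N), -1), Add(1, N)) (Function('H')(N) = Mul(Add(1, N), Pow(Add(6, N), -1)) = Mul(Pow(Add(6, N), -1), Add(1, N)))
Function('z')(U) = Rational(1, 4) (Function('z')(U) = Add(-2, Pow(Mul(Pow(Add(6, -4), -1), Add(1, -4)), 2)) = Add(-2, Pow(Mul(Pow(2, -1), -3), 2)) = Add(-2, Pow(Mul(Rational(1, 2), -3), 2)) = Add(-2, Pow(Rational(-3, 2), 2)) = Add(-2, Rational(9, 4)) = Rational(1, 4))
Function('t')(r, k) = Pow(r, 2)
Add(Function('t')(10, Function('z')(-10)), Mul(-1, 18476)) = Add(Pow(10, 2), Mul(-1, 18476)) = Add(100, -18476) = -18376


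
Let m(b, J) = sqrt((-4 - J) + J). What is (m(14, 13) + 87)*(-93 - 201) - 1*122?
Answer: -25700 - 588*I ≈ -25700.0 - 588.0*I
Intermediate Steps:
m(b, J) = 2*I (m(b, J) = sqrt(-4) = 2*I)
(m(14, 13) + 87)*(-93 - 201) - 1*122 = (2*I + 87)*(-93 - 201) - 1*122 = (87 + 2*I)*(-294) - 122 = (-25578 - 588*I) - 122 = -25700 - 588*I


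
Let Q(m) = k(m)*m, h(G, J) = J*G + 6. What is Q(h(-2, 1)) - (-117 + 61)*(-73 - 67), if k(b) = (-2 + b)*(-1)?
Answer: -7848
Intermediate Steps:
k(b) = 2 - b
h(G, J) = 6 + G*J (h(G, J) = G*J + 6 = 6 + G*J)
Q(m) = m*(2 - m) (Q(m) = (2 - m)*m = m*(2 - m))
Q(h(-2, 1)) - (-117 + 61)*(-73 - 67) = (6 - 2*1)*(2 - (6 - 2*1)) - (-117 + 61)*(-73 - 67) = (6 - 2)*(2 - (6 - 2)) - (-56)*(-140) = 4*(2 - 1*4) - 1*7840 = 4*(2 - 4) - 7840 = 4*(-2) - 7840 = -8 - 7840 = -7848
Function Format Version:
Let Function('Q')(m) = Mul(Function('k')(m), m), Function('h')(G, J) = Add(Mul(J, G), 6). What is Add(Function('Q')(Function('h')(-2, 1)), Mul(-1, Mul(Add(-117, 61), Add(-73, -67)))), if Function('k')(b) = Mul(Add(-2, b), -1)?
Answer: -7848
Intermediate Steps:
Function('k')(b) = Add(2, Mul(-1, b))
Function('h')(G, J) = Add(6, Mul(G, J)) (Function('h')(G, J) = Add(Mul(G, J), 6) = Add(6, Mul(G, J)))
Function('Q')(m) = Mul(m, Add(2, Mul(-1, m))) (Function('Q')(m) = Mul(Add(2, Mul(-1, m)), m) = Mul(m, Add(2, Mul(-1, m))))
Add(Function('Q')(Function('h')(-2, 1)), Mul(-1, Mul(Add(-117, 61), Add(-73, -67)))) = Add(Mul(Add(6, Mul(-2, 1)), Add(2, Mul(-1, Add(6, Mul(-2, 1))))), Mul(-1, Mul(Add(-117, 61), Add(-73, -67)))) = Add(Mul(Add(6, -2), Add(2, Mul(-1, Add(6, -2)))), Mul(-1, Mul(-56, -140))) = Add(Mul(4, Add(2, Mul(-1, 4))), Mul(-1, 7840)) = Add(Mul(4, Add(2, -4)), -7840) = Add(Mul(4, -2), -7840) = Add(-8, -7840) = -7848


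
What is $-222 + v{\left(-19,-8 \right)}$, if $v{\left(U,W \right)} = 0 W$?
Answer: $-222$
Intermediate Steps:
$v{\left(U,W \right)} = 0$
$-222 + v{\left(-19,-8 \right)} = -222 + 0 = -222$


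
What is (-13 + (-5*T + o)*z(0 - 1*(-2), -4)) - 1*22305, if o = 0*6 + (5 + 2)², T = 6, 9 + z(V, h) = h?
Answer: -22565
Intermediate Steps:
z(V, h) = -9 + h
o = 49 (o = 0 + 7² = 0 + 49 = 49)
(-13 + (-5*T + o)*z(0 - 1*(-2), -4)) - 1*22305 = (-13 + (-5*6 + 49)*(-9 - 4)) - 1*22305 = (-13 + (-30 + 49)*(-13)) - 22305 = (-13 + 19*(-13)) - 22305 = (-13 - 247) - 22305 = -260 - 22305 = -22565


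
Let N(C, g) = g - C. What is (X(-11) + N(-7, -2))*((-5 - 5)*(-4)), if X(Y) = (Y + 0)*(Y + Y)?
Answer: 9880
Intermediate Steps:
X(Y) = 2*Y**2 (X(Y) = Y*(2*Y) = 2*Y**2)
(X(-11) + N(-7, -2))*((-5 - 5)*(-4)) = (2*(-11)**2 + (-2 - 1*(-7)))*((-5 - 5)*(-4)) = (2*121 + (-2 + 7))*(-10*(-4)) = (242 + 5)*40 = 247*40 = 9880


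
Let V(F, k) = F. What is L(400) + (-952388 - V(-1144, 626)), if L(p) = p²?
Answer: -791244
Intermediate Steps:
L(400) + (-952388 - V(-1144, 626)) = 400² + (-952388 - 1*(-1144)) = 160000 + (-952388 + 1144) = 160000 - 951244 = -791244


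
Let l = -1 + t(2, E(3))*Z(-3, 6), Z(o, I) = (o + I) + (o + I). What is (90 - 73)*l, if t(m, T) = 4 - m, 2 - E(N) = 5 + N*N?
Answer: 187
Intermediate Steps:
Z(o, I) = 2*I + 2*o (Z(o, I) = (I + o) + (I + o) = 2*I + 2*o)
E(N) = -3 - N**2 (E(N) = 2 - (5 + N*N) = 2 - (5 + N**2) = 2 + (-5 - N**2) = -3 - N**2)
l = 11 (l = -1 + (4 - 1*2)*(2*6 + 2*(-3)) = -1 + (4 - 2)*(12 - 6) = -1 + 2*6 = -1 + 12 = 11)
(90 - 73)*l = (90 - 73)*11 = 17*11 = 187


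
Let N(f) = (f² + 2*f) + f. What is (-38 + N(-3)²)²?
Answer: 1444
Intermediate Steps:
N(f) = f² + 3*f
(-38 + N(-3)²)² = (-38 + (-3*(3 - 3))²)² = (-38 + (-3*0)²)² = (-38 + 0²)² = (-38 + 0)² = (-38)² = 1444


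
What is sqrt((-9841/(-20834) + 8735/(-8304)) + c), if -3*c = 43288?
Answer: I*sqrt(6748445359142649393)/21625692 ≈ 120.12*I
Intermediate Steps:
c = -43288/3 (c = -1/3*43288 = -43288/3 ≈ -14429.)
sqrt((-9841/(-20834) + 8735/(-8304)) + c) = sqrt((-9841/(-20834) + 8735/(-8304)) - 43288/3) = sqrt((-9841*(-1/20834) + 8735*(-1/8304)) - 43288/3) = sqrt((9841/20834 - 8735/8304) - 43288/3) = sqrt(-50132663/86502768 - 43288/3) = sqrt(-1248227406391/86502768) = I*sqrt(6748445359142649393)/21625692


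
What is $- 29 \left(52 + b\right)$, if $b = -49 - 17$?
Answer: $406$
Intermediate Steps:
$b = -66$ ($b = -49 - 17 = -66$)
$- 29 \left(52 + b\right) = - 29 \left(52 - 66\right) = \left(-29\right) \left(-14\right) = 406$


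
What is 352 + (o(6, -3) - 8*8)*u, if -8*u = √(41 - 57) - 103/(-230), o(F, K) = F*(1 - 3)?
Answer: 163877/460 + 38*I ≈ 356.25 + 38.0*I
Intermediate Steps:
o(F, K) = -2*F (o(F, K) = F*(-2) = -2*F)
u = -103/1840 - I/2 (u = -(√(41 - 57) - 103/(-230))/8 = -(√(-16) - 103*(-1)/230)/8 = -(4*I - 1*(-103/230))/8 = -(4*I + 103/230)/8 = -(103/230 + 4*I)/8 = -103/1840 - I/2 ≈ -0.055978 - 0.5*I)
352 + (o(6, -3) - 8*8)*u = 352 + (-2*6 - 8*8)*(-103/1840 - I/2) = 352 + (-12 - 64)*(-103/1840 - I/2) = 352 - 76*(-103/1840 - I/2) = 352 + (1957/460 + 38*I) = 163877/460 + 38*I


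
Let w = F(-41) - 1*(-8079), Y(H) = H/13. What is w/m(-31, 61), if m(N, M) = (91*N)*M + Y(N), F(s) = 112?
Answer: -106483/2237084 ≈ -0.047599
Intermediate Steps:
Y(H) = H/13 (Y(H) = H*(1/13) = H/13)
m(N, M) = N/13 + 91*M*N (m(N, M) = (91*N)*M + N/13 = 91*M*N + N/13 = N/13 + 91*M*N)
w = 8191 (w = 112 - 1*(-8079) = 112 + 8079 = 8191)
w/m(-31, 61) = 8191/(((1/13)*(-31)*(1 + 1183*61))) = 8191/(((1/13)*(-31)*(1 + 72163))) = 8191/(((1/13)*(-31)*72164)) = 8191/(-2237084/13) = 8191*(-13/2237084) = -106483/2237084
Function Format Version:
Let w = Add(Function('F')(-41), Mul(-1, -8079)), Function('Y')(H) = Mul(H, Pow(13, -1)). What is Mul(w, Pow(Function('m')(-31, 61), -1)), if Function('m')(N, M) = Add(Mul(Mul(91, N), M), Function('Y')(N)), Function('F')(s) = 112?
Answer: Rational(-106483, 2237084) ≈ -0.047599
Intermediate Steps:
Function('Y')(H) = Mul(Rational(1, 13), H) (Function('Y')(H) = Mul(H, Rational(1, 13)) = Mul(Rational(1, 13), H))
Function('m')(N, M) = Add(Mul(Rational(1, 13), N), Mul(91, M, N)) (Function('m')(N, M) = Add(Mul(Mul(91, N), M), Mul(Rational(1, 13), N)) = Add(Mul(91, M, N), Mul(Rational(1, 13), N)) = Add(Mul(Rational(1, 13), N), Mul(91, M, N)))
w = 8191 (w = Add(112, Mul(-1, -8079)) = Add(112, 8079) = 8191)
Mul(w, Pow(Function('m')(-31, 61), -1)) = Mul(8191, Pow(Mul(Rational(1, 13), -31, Add(1, Mul(1183, 61))), -1)) = Mul(8191, Pow(Mul(Rational(1, 13), -31, Add(1, 72163)), -1)) = Mul(8191, Pow(Mul(Rational(1, 13), -31, 72164), -1)) = Mul(8191, Pow(Rational(-2237084, 13), -1)) = Mul(8191, Rational(-13, 2237084)) = Rational(-106483, 2237084)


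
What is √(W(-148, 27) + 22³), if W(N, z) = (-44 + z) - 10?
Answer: √10621 ≈ 103.06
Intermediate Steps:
W(N, z) = -54 + z
√(W(-148, 27) + 22³) = √((-54 + 27) + 22³) = √(-27 + 10648) = √10621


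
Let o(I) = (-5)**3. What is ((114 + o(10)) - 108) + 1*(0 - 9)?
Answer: -128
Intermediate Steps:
o(I) = -125
((114 + o(10)) - 108) + 1*(0 - 9) = ((114 - 125) - 108) + 1*(0 - 9) = (-11 - 108) + 1*(-9) = -119 - 9 = -128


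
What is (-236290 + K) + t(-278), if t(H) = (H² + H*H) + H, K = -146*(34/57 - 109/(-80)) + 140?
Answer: -187292909/2280 ≈ -82146.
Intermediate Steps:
K = -332909/2280 (K = -146*(34*(1/57) - 109*(-1/80)) + 140 = -146*(34/57 + 109/80) + 140 = -146*8933/4560 + 140 = -652109/2280 + 140 = -332909/2280 ≈ -146.01)
t(H) = H + 2*H² (t(H) = (H² + H²) + H = 2*H² + H = H + 2*H²)
(-236290 + K) + t(-278) = (-236290 - 332909/2280) - 278*(1 + 2*(-278)) = -539074109/2280 - 278*(1 - 556) = -539074109/2280 - 278*(-555) = -539074109/2280 + 154290 = -187292909/2280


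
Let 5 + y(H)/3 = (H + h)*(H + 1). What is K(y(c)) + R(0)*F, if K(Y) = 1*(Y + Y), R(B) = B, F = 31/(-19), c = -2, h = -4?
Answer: 6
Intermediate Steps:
F = -31/19 (F = 31*(-1/19) = -31/19 ≈ -1.6316)
y(H) = -15 + 3*(1 + H)*(-4 + H) (y(H) = -15 + 3*((H - 4)*(H + 1)) = -15 + 3*((-4 + H)*(1 + H)) = -15 + 3*((1 + H)*(-4 + H)) = -15 + 3*(1 + H)*(-4 + H))
K(Y) = 2*Y (K(Y) = 1*(2*Y) = 2*Y)
K(y(c)) + R(0)*F = 2*(-27 - 9*(-2) + 3*(-2)²) + 0*(-31/19) = 2*(-27 + 18 + 3*4) + 0 = 2*(-27 + 18 + 12) + 0 = 2*3 + 0 = 6 + 0 = 6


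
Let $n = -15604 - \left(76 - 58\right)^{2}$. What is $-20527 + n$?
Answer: $-36455$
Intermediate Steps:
$n = -15928$ ($n = -15604 - 18^{2} = -15604 - 324 = -15928$)
$-20527 + n = -20527 - 15928 = -36455$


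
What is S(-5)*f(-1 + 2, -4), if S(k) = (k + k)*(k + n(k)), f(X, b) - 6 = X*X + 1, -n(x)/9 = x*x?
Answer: 18400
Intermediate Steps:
n(x) = -9*x² (n(x) = -9*x*x = -9*x²)
f(X, b) = 7 + X² (f(X, b) = 6 + (X*X + 1) = 6 + (X² + 1) = 6 + (1 + X²) = 7 + X²)
S(k) = 2*k*(k - 9*k²) (S(k) = (k + k)*(k - 9*k²) = (2*k)*(k - 9*k²) = 2*k*(k - 9*k²))
S(-5)*f(-1 + 2, -4) = ((-5)²*(2 - 18*(-5)))*(7 + (-1 + 2)²) = (25*(2 + 90))*(7 + 1²) = (25*92)*(7 + 1) = 2300*8 = 18400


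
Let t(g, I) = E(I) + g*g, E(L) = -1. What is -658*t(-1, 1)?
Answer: 0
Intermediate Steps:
t(g, I) = -1 + g**2 (t(g, I) = -1 + g*g = -1 + g**2)
-658*t(-1, 1) = -658*(-1 + (-1)**2) = -658*(-1 + 1) = -658*0 = 0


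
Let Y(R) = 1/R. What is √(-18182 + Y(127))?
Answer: I*√293257351/127 ≈ 134.84*I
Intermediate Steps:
√(-18182 + Y(127)) = √(-18182 + 1/127) = √(-2309113/127) = I*√293257351/127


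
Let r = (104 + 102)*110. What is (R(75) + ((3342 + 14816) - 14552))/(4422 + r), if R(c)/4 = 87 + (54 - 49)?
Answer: 1987/13541 ≈ 0.14674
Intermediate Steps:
r = 22660 (r = 206*110 = 22660)
R(c) = 368 (R(c) = 4*(87 + (54 - 49)) = 4*(87 + 5) = 4*92 = 368)
(R(75) + ((3342 + 14816) - 14552))/(4422 + r) = (368 + ((3342 + 14816) - 14552))/(4422 + 22660) = (368 + (18158 - 14552))/27082 = (368 + 3606)*(1/27082) = 3974*(1/27082) = 1987/13541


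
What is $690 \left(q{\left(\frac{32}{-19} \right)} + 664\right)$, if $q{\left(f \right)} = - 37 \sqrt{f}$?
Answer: $458160 - \frac{102120 i \sqrt{38}}{19} \approx 4.5816 \cdot 10^{5} - 33132.0 i$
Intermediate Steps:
$690 \left(q{\left(\frac{32}{-19} \right)} + 664\right) = 690 \left(- 37 \sqrt{\frac{32}{-19}} + 664\right) = 690 \left(- 37 \sqrt{32 \left(- \frac{1}{19}\right)} + 664\right) = 690 \left(- 37 \sqrt{- \frac{32}{19}} + 664\right) = 690 \left(- 37 \frac{4 i \sqrt{38}}{19} + 664\right) = 690 \left(- \frac{148 i \sqrt{38}}{19} + 664\right) = 690 \left(664 - \frac{148 i \sqrt{38}}{19}\right) = 458160 - \frac{102120 i \sqrt{38}}{19}$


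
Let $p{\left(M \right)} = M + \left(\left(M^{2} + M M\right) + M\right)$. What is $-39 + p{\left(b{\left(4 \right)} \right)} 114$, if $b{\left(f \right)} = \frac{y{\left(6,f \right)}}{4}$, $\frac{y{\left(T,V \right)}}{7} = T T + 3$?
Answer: $\frac{4310241}{4} \approx 1.0776 \cdot 10^{6}$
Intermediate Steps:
$y{\left(T,V \right)} = 21 + 7 T^{2}$ ($y{\left(T,V \right)} = 7 \left(T T + 3\right) = 7 \left(T^{2} + 3\right) = 7 \left(3 + T^{2}\right) = 21 + 7 T^{2}$)
$b{\left(f \right)} = \frac{273}{4}$ ($b{\left(f \right)} = \frac{21 + 7 \cdot 6^{2}}{4} = \left(21 + 7 \cdot 36\right) \frac{1}{4} = \left(21 + 252\right) \frac{1}{4} = 273 \cdot \frac{1}{4} = \frac{273}{4}$)
$p{\left(M \right)} = 2 M + 2 M^{2}$ ($p{\left(M \right)} = M + \left(\left(M^{2} + M^{2}\right) + M\right) = M + \left(2 M^{2} + M\right) = M + \left(M + 2 M^{2}\right) = 2 M + 2 M^{2}$)
$-39 + p{\left(b{\left(4 \right)} \right)} 114 = -39 + 2 \cdot \frac{273}{4} \left(1 + \frac{273}{4}\right) 114 = -39 + 2 \cdot \frac{273}{4} \cdot \frac{277}{4} \cdot 114 = -39 + \frac{75621}{8} \cdot 114 = -39 + \frac{4310397}{4} = \frac{4310241}{4}$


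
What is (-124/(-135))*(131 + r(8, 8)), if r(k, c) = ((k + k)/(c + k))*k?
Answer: 17236/135 ≈ 127.67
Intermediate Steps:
r(k, c) = 2*k**2/(c + k) (r(k, c) = ((2*k)/(c + k))*k = (2*k/(c + k))*k = 2*k**2/(c + k))
(-124/(-135))*(131 + r(8, 8)) = (-124/(-135))*(131 + 2*8**2/(8 + 8)) = (-124*(-1/135))*(131 + 2*64/16) = 124*(131 + 2*64*(1/16))/135 = 124*(131 + 8)/135 = (124/135)*139 = 17236/135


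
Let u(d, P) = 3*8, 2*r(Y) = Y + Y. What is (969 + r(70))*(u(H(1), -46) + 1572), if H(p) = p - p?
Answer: 1658244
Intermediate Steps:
r(Y) = Y (r(Y) = (Y + Y)/2 = (2*Y)/2 = Y)
H(p) = 0
u(d, P) = 24
(969 + r(70))*(u(H(1), -46) + 1572) = (969 + 70)*(24 + 1572) = 1039*1596 = 1658244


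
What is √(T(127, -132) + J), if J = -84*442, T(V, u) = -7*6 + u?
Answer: I*√37302 ≈ 193.14*I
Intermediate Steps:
T(V, u) = -42 + u
J = -37128
√(T(127, -132) + J) = √((-42 - 132) - 37128) = √(-174 - 37128) = √(-37302) = I*√37302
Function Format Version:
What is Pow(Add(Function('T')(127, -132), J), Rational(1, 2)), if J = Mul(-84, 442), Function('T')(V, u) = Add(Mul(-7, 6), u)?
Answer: Mul(I, Pow(37302, Rational(1, 2))) ≈ Mul(193.14, I)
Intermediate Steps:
Function('T')(V, u) = Add(-42, u)
J = -37128
Pow(Add(Function('T')(127, -132), J), Rational(1, 2)) = Pow(Add(Add(-42, -132), -37128), Rational(1, 2)) = Pow(Add(-174, -37128), Rational(1, 2)) = Pow(-37302, Rational(1, 2)) = Mul(I, Pow(37302, Rational(1, 2)))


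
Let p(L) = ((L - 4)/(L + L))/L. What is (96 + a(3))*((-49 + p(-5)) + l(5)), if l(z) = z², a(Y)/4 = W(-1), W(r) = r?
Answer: -55614/25 ≈ -2224.6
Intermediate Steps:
a(Y) = -4 (a(Y) = 4*(-1) = -4)
p(L) = (-4 + L)/(2*L²) (p(L) = ((-4 + L)/((2*L)))/L = ((-4 + L)*(1/(2*L)))/L = ((-4 + L)/(2*L))/L = (-4 + L)/(2*L²))
(96 + a(3))*((-49 + p(-5)) + l(5)) = (96 - 4)*((-49 + (½)*(-4 - 5)/(-5)²) + 5²) = 92*((-49 + (½)*(1/25)*(-9)) + 25) = 92*((-49 - 9/50) + 25) = 92*(-2459/50 + 25) = 92*(-1209/50) = -55614/25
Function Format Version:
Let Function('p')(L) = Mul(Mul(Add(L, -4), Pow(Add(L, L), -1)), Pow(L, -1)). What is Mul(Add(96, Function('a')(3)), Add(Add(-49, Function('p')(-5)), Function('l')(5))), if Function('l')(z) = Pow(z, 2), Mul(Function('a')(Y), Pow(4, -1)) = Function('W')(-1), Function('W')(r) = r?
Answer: Rational(-55614, 25) ≈ -2224.6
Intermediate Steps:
Function('a')(Y) = -4 (Function('a')(Y) = Mul(4, -1) = -4)
Function('p')(L) = Mul(Rational(1, 2), Pow(L, -2), Add(-4, L)) (Function('p')(L) = Mul(Mul(Add(-4, L), Pow(Mul(2, L), -1)), Pow(L, -1)) = Mul(Mul(Add(-4, L), Mul(Rational(1, 2), Pow(L, -1))), Pow(L, -1)) = Mul(Mul(Rational(1, 2), Pow(L, -1), Add(-4, L)), Pow(L, -1)) = Mul(Rational(1, 2), Pow(L, -2), Add(-4, L)))
Mul(Add(96, Function('a')(3)), Add(Add(-49, Function('p')(-5)), Function('l')(5))) = Mul(Add(96, -4), Add(Add(-49, Mul(Rational(1, 2), Pow(-5, -2), Add(-4, -5))), Pow(5, 2))) = Mul(92, Add(Add(-49, Mul(Rational(1, 2), Rational(1, 25), -9)), 25)) = Mul(92, Add(Add(-49, Rational(-9, 50)), 25)) = Mul(92, Add(Rational(-2459, 50), 25)) = Mul(92, Rational(-1209, 50)) = Rational(-55614, 25)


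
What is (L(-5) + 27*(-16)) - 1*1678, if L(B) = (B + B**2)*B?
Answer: -2210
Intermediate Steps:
L(B) = B*(B + B**2)
(L(-5) + 27*(-16)) - 1*1678 = ((-5)**2*(1 - 5) + 27*(-16)) - 1*1678 = (25*(-4) - 432) - 1678 = (-100 - 432) - 1678 = -532 - 1678 = -2210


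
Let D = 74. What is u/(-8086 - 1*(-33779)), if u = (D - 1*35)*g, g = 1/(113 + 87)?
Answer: 39/5138600 ≈ 7.5896e-6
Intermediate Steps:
g = 1/200 ≈ 0.0050000
u = 39/200 (u = (74 - 1*35)*(1/200) = (74 - 35)*(1/200) = 39*(1/200) = 39/200 ≈ 0.19500)
u/(-8086 - 1*(-33779)) = 39/(200*(-8086 - 1*(-33779))) = 39/(200*(-8086 + 33779)) = (39/200)/25693 = (39/200)*(1/25693) = 39/5138600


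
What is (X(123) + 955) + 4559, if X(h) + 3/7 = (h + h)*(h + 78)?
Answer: 384717/7 ≈ 54960.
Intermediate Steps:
X(h) = -3/7 + 2*h*(78 + h) (X(h) = -3/7 + (h + h)*(h + 78) = -3/7 + (2*h)*(78 + h) = -3/7 + 2*h*(78 + h))
(X(123) + 955) + 4559 = ((-3/7 + 2*123² + 156*123) + 955) + 4559 = ((-3/7 + 2*15129 + 19188) + 955) + 4559 = ((-3/7 + 30258 + 19188) + 955) + 4559 = (346119/7 + 955) + 4559 = 352804/7 + 4559 = 384717/7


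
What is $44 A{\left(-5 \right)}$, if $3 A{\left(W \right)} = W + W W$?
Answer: $\frac{880}{3} \approx 293.33$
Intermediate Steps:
$A{\left(W \right)} = \frac{W}{3} + \frac{W^{2}}{3}$ ($A{\left(W \right)} = \frac{W + W W}{3} = \frac{W + W^{2}}{3} = \frac{W}{3} + \frac{W^{2}}{3}$)
$44 A{\left(-5 \right)} = 44 \cdot \frac{1}{3} \left(-5\right) \left(1 - 5\right) = 44 \cdot \frac{1}{3} \left(-5\right) \left(-4\right) = 44 \cdot \frac{20}{3} = \frac{880}{3}$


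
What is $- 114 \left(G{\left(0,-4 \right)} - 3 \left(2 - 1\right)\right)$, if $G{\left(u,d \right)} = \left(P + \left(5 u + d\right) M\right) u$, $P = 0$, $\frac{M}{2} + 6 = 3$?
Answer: $342$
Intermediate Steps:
$M = -6$ ($M = -12 + 2 \cdot 3 = -12 + 6 = -6$)
$G{\left(u,d \right)} = u \left(- 30 u - 6 d\right)$ ($G{\left(u,d \right)} = \left(0 + \left(5 u + d\right) \left(-6\right)\right) u = \left(0 + \left(d + 5 u\right) \left(-6\right)\right) u = \left(0 - \left(6 d + 30 u\right)\right) u = \left(- 30 u - 6 d\right) u = u \left(- 30 u - 6 d\right)$)
$- 114 \left(G{\left(0,-4 \right)} - 3 \left(2 - 1\right)\right) = - 114 \left(\left(-6\right) 0 \left(-4 + 5 \cdot 0\right) - 3 \left(2 - 1\right)\right) = - 114 \left(\left(-6\right) 0 \left(-4 + 0\right) - 3\right) = - 114 \left(\left(-6\right) 0 \left(-4\right) - 3\right) = - 114 \left(0 - 3\right) = \left(-114\right) \left(-3\right) = 342$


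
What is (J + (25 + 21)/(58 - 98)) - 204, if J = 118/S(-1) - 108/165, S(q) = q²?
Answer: -19317/220 ≈ -87.805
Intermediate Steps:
J = 6454/55 (J = 118/((-1)²) - 108/165 = 118/1 - 108*1/165 = 118*1 - 36/55 = 118 - 36/55 = 6454/55 ≈ 117.35)
(J + (25 + 21)/(58 - 98)) - 204 = (6454/55 + (25 + 21)/(58 - 98)) - 204 = (6454/55 + 46/(-40)) - 204 = (6454/55 + 46*(-1/40)) - 204 = (6454/55 - 23/20) - 204 = 25563/220 - 204 = -19317/220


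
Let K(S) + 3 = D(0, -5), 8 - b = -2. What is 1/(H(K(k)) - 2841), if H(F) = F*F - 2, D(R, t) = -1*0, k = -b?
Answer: -1/2834 ≈ -0.00035286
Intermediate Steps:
b = 10 (b = 8 - 1*(-2) = 8 + 2 = 10)
k = -10 (k = -1*10 = -10)
D(R, t) = 0
K(S) = -3 (K(S) = -3 + 0 = -3)
H(F) = -2 + F² (H(F) = F² - 2 = -2 + F²)
1/(H(K(k)) - 2841) = 1/((-2 + (-3)²) - 2841) = 1/((-2 + 9) - 2841) = 1/(7 - 2841) = 1/(-2834) = -1/2834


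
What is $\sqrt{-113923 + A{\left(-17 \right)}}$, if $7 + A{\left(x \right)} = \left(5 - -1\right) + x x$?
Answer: $i \sqrt{113635} \approx 337.1 i$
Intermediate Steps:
$A{\left(x \right)} = -1 + x^{2}$ ($A{\left(x \right)} = -7 + \left(\left(5 - -1\right) + x x\right) = -7 + \left(\left(5 + 1\right) + x^{2}\right) = -7 + \left(6 + x^{2}\right) = -1 + x^{2}$)
$\sqrt{-113923 + A{\left(-17 \right)}} = \sqrt{-113923 - \left(1 - \left(-17\right)^{2}\right)} = \sqrt{-113923 + \left(-1 + 289\right)} = \sqrt{-113923 + 288} = \sqrt{-113635} = i \sqrt{113635}$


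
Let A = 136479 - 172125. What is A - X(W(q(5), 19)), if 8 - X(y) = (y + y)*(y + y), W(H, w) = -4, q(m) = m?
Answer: -35590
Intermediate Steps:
A = -35646
X(y) = 8 - 4*y**2 (X(y) = 8 - (y + y)*(y + y) = 8 - 2*y*2*y = 8 - 4*y**2)
A - X(W(q(5), 19)) = -35646 - (8 - 4*(-4)**2) = -35646 - (8 - 4*16) = -35646 - (8 - 64) = -35646 - 1*(-56) = -35646 + 56 = -35590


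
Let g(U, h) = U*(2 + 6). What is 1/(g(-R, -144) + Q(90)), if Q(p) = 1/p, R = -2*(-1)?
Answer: -90/1439 ≈ -0.062543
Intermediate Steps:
R = 2
g(U, h) = 8*U (g(U, h) = U*8 = 8*U)
1/(g(-R, -144) + Q(90)) = 1/(8*(-1*2) + 1/90) = 1/(8*(-2) + 1/90) = 1/(-16 + 1/90) = 1/(-1439/90) = -90/1439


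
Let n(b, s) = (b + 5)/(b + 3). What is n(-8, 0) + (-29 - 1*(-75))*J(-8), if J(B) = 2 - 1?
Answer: 233/5 ≈ 46.600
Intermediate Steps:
J(B) = 1
n(b, s) = (5 + b)/(3 + b)
n(-8, 0) + (-29 - 1*(-75))*J(-8) = (5 - 8)/(3 - 8) + (-29 - 1*(-75))*1 = -3/(-5) + (-29 + 75)*1 = -⅕*(-3) + 46*1 = ⅗ + 46 = 233/5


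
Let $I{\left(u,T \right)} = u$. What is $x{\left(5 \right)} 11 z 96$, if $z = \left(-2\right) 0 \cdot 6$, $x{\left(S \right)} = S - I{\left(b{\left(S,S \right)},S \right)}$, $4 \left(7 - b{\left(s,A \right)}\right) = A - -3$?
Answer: $0$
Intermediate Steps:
$b{\left(s,A \right)} = \frac{25}{4} - \frac{A}{4}$ ($b{\left(s,A \right)} = 7 - \frac{A - -3}{4} = 7 - \frac{A + 3}{4} = 7 - \frac{3 + A}{4} = 7 - \left(\frac{3}{4} + \frac{A}{4}\right) = \frac{25}{4} - \frac{A}{4}$)
$x{\left(S \right)} = - \frac{25}{4} + \frac{5 S}{4}$ ($x{\left(S \right)} = S - \left(\frac{25}{4} - \frac{S}{4}\right) = S + \left(- \frac{25}{4} + \frac{S}{4}\right) = - \frac{25}{4} + \frac{5 S}{4}$)
$z = 0$ ($z = 0 \cdot 6 = 0$)
$x{\left(5 \right)} 11 z 96 = \left(- \frac{25}{4} + \frac{5}{4} \cdot 5\right) 11 \cdot 0 \cdot 96 = \left(- \frac{25}{4} + \frac{25}{4}\right) 11 \cdot 0 \cdot 96 = 0 \cdot 11 \cdot 0 \cdot 96 = 0 \cdot 0 \cdot 96 = 0 \cdot 96 = 0$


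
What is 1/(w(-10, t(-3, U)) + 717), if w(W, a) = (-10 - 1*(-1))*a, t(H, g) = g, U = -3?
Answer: 1/744 ≈ 0.0013441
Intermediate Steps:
w(W, a) = -9*a (w(W, a) = (-10 + 1)*a = -9*a)
1/(w(-10, t(-3, U)) + 717) = 1/(-9*(-3) + 717) = 1/(27 + 717) = 1/744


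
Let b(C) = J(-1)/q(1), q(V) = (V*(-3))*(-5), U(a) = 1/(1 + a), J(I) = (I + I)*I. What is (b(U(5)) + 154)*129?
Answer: 99416/5 ≈ 19883.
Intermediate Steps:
J(I) = 2*I² (J(I) = (2*I)*I = 2*I²)
q(V) = 15*V (q(V) = -3*V*(-5) = 15*V)
b(C) = 2/15 (b(C) = (2*(-1)²)/((15*1)) = (2*1)/15 = 2*(1/15) = 2/15)
(b(U(5)) + 154)*129 = (2/15 + 154)*129 = (2312/15)*129 = 99416/5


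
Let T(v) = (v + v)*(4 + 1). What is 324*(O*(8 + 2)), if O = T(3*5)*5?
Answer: 2430000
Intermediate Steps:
T(v) = 10*v (T(v) = (2*v)*5 = 10*v)
O = 750 (O = (10*(3*5))*5 = (10*15)*5 = 150*5 = 750)
324*(O*(8 + 2)) = 324*(750*(8 + 2)) = 324*(750*10) = 324*7500 = 2430000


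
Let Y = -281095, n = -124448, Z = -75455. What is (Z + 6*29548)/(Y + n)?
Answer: -101833/405543 ≈ -0.25110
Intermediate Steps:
(Z + 6*29548)/(Y + n) = (-75455 + 6*29548)/(-281095 - 124448) = (-75455 + 177288)/(-405543) = 101833*(-1/405543) = -101833/405543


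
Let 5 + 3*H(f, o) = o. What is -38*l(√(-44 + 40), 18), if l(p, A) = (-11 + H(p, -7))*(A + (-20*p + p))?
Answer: 10260 - 21660*I ≈ 10260.0 - 21660.0*I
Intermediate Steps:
H(f, o) = -5/3 + o/3
l(p, A) = -15*A + 285*p (l(p, A) = (-11 + (-5/3 + (⅓)*(-7)))*(A + (-20*p + p)) = (-11 + (-5/3 - 7/3))*(A - 19*p) = (-11 - 4)*(A - 19*p) = -15*(A - 19*p) = -15*A + 285*p)
-38*l(√(-44 + 40), 18) = -38*(-15*18 + 285*√(-44 + 40)) = -38*(-270 + 285*√(-4)) = -38*(-270 + 285*(2*I)) = -38*(-270 + 570*I) = 10260 - 21660*I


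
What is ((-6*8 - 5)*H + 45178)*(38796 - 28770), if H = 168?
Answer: 363683124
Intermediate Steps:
((-6*8 - 5)*H + 45178)*(38796 - 28770) = ((-6*8 - 5)*168 + 45178)*(38796 - 28770) = ((-48 - 5)*168 + 45178)*10026 = (-53*168 + 45178)*10026 = (-8904 + 45178)*10026 = 36274*10026 = 363683124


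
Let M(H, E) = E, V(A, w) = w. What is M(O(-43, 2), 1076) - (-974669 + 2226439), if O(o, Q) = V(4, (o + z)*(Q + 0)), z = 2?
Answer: -1250694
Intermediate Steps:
O(o, Q) = Q*(2 + o) (O(o, Q) = (o + 2)*(Q + 0) = (2 + o)*Q = Q*(2 + o))
M(O(-43, 2), 1076) - (-974669 + 2226439) = 1076 - (-974669 + 2226439) = 1076 - 1*1251770 = 1076 - 1251770 = -1250694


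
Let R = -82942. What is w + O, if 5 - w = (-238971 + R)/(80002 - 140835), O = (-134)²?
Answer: 1092299600/60833 ≈ 17956.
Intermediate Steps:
O = 17956
w = -17748/60833 (w = 5 - (-238971 - 82942)/(80002 - 140835) = 5 - (-321913)/(-60833) = 5 - (-321913)*(-1)/60833 = 5 - 1*321913/60833 = 5 - 321913/60833 = -17748/60833 ≈ -0.29175)
w + O = -17748/60833 + 17956 = 1092299600/60833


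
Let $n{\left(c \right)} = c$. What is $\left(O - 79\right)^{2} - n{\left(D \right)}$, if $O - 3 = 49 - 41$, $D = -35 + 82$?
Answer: $4577$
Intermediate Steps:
$D = 47$
$O = 11$ ($O = 3 + \left(49 - 41\right) = 3 + 8 = 11$)
$\left(O - 79\right)^{2} - n{\left(D \right)} = \left(11 - 79\right)^{2} - 47 = \left(-68\right)^{2} - 47 = 4624 - 47 = 4577$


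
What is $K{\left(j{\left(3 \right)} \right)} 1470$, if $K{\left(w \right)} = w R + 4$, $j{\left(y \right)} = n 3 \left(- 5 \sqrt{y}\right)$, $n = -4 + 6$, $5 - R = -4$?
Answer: $5880 - 396900 \sqrt{3} \approx -6.8157 \cdot 10^{5}$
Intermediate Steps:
$R = 9$ ($R = 5 - -4 = 5 + 4 = 9$)
$n = 2$
$j{\left(y \right)} = - 30 \sqrt{y}$ ($j{\left(y \right)} = 2 \cdot 3 \left(- 5 \sqrt{y}\right) = 6 \left(- 5 \sqrt{y}\right) = - 30 \sqrt{y}$)
$K{\left(w \right)} = 4 + 9 w$ ($K{\left(w \right)} = w 9 + 4 = 9 w + 4 = 4 + 9 w$)
$K{\left(j{\left(3 \right)} \right)} 1470 = \left(4 + 9 \left(- 30 \sqrt{3}\right)\right) 1470 = \left(4 - 270 \sqrt{3}\right) 1470 = 5880 - 396900 \sqrt{3}$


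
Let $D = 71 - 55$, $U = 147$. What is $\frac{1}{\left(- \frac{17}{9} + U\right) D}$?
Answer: $\frac{9}{20896} \approx 0.0004307$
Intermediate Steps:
$D = 16$
$\frac{1}{\left(- \frac{17}{9} + U\right) D} = \frac{1}{\left(- \frac{17}{9} + 147\right) 16} = \frac{1}{\frac{1306}{9} \cdot 16} = \frac{1}{\frac{20896}{9}} = \frac{9}{20896}$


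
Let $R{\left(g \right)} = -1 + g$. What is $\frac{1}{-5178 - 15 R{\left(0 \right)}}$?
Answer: $- \frac{1}{5163} \approx -0.00019369$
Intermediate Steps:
$\frac{1}{-5178 - 15 R{\left(0 \right)}} = \frac{1}{-5178 - 15 \left(-1 + 0\right)} = \frac{1}{-5178 - -15} = \frac{1}{-5178 + 15} = \frac{1}{-5163} = - \frac{1}{5163}$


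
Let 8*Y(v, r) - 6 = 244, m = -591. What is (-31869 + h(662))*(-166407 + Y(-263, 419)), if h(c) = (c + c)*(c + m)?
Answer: -41351028905/4 ≈ -1.0338e+10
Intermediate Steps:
Y(v, r) = 125/4 (Y(v, r) = ¾ + (⅛)*244 = ¾ + 61/2 = 125/4)
h(c) = 2*c*(-591 + c) (h(c) = (c + c)*(c - 591) = (2*c)*(-591 + c) = 2*c*(-591 + c))
(-31869 + h(662))*(-166407 + Y(-263, 419)) = (-31869 + 2*662*(-591 + 662))*(-166407 + 125/4) = (-31869 + 2*662*71)*(-665503/4) = (-31869 + 94004)*(-665503/4) = 62135*(-665503/4) = -41351028905/4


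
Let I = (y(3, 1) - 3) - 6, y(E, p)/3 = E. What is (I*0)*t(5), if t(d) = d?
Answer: 0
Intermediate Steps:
y(E, p) = 3*E
I = 0 (I = (3*3 - 3) - 6 = (9 - 3) - 6 = 6 - 6 = 0)
(I*0)*t(5) = (0*0)*5 = 0*5 = 0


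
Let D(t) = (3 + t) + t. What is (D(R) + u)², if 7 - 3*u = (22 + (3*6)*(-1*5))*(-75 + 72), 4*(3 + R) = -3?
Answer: 177241/36 ≈ 4923.4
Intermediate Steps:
R = -15/4 (R = -3 + (¼)*(-3) = -3 - ¾ = -15/4 ≈ -3.7500)
D(t) = 3 + 2*t
u = -197/3 (u = 7/3 - (22 + (3*6)*(-1*5))*(-75 + 72)/3 = 7/3 - (22 + 18*(-5))*(-3)/3 = 7/3 - (22 - 90)*(-3)/3 = 7/3 - (-68)*(-3)/3 = 7/3 - ⅓*204 = 7/3 - 68 = -197/3 ≈ -65.667)
(D(R) + u)² = ((3 + 2*(-15/4)) - 197/3)² = ((3 - 15/2) - 197/3)² = (-9/2 - 197/3)² = (-421/6)² = 177241/36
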